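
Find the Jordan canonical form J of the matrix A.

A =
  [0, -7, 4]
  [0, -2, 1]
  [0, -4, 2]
J_3(0)

The characteristic polynomial is
  det(x·I − A) = x^3

Eigenvalues and multiplicities (the geometric multiplicity of λ is n − rank(A − λI), which equals the number of Jordan blocks for λ):
  λ = 0: algebraic multiplicity = 3, geometric multiplicity = 1

Determining the block sizes for each eigenvalue:
  λ = 0: one block (gm = 1), so the single block has size am = 3 → block sizes [3]

Assembling the blocks gives a Jordan form
J =
  [0, 1, 0]
  [0, 0, 1]
  [0, 0, 0]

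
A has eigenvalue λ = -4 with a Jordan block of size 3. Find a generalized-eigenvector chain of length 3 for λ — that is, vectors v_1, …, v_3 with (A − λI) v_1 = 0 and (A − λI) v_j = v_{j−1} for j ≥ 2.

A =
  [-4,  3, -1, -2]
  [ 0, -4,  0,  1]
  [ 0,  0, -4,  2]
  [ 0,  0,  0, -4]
A Jordan chain for λ = -4 of length 3:
v_1 = (1, 0, 0, 0)ᵀ
v_2 = (-2, 1, 2, 0)ᵀ
v_3 = (0, 0, 0, 1)ᵀ

Let N = A − (-4)·I. We want v_3 with N^3 v_3 = 0 but N^2 v_3 ≠ 0; then v_{j-1} := N · v_j for j = 3, …, 2.

Pick v_3 = (0, 0, 0, 1)ᵀ.
Then v_2 = N · v_3 = (-2, 1, 2, 0)ᵀ.
Then v_1 = N · v_2 = (1, 0, 0, 0)ᵀ.

Sanity check: (A − (-4)·I) v_1 = (0, 0, 0, 0)ᵀ = 0. ✓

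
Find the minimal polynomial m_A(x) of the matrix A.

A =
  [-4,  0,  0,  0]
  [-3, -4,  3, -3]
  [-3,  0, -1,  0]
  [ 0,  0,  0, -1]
x^2 + 5*x + 4

The characteristic polynomial is χ_A(x) = (x + 1)^2*(x + 4)^2, so the eigenvalues are known. The minimal polynomial is
  m_A(x) = Π_λ (x − λ)^{k_λ}
where k_λ is the size of the *largest* Jordan block for λ (equivalently, the smallest k with (A − λI)^k v = 0 for every generalised eigenvector v of λ).

  λ = -4: largest Jordan block has size 1, contributing (x + 4)
  λ = -1: largest Jordan block has size 1, contributing (x + 1)

So m_A(x) = (x + 1)*(x + 4) = x^2 + 5*x + 4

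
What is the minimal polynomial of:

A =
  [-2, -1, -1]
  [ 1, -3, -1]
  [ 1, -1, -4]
x^3 + 9*x^2 + 27*x + 27

The characteristic polynomial is χ_A(x) = (x + 3)^3, so the eigenvalues are known. The minimal polynomial is
  m_A(x) = Π_λ (x − λ)^{k_λ}
where k_λ is the size of the *largest* Jordan block for λ (equivalently, the smallest k with (A − λI)^k v = 0 for every generalised eigenvector v of λ).

  λ = -3: largest Jordan block has size 3, contributing (x + 3)^3

So m_A(x) = (x + 3)^3 = x^3 + 9*x^2 + 27*x + 27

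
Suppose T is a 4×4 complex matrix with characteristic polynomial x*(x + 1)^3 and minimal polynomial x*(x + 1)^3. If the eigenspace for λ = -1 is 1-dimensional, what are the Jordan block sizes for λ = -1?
Block sizes for λ = -1: [3]

Step 1 — from the characteristic polynomial, algebraic multiplicity of λ = -1 is 3. From dim ker(T − (-1)·I) = 1, there are exactly 1 Jordan blocks for λ = -1.
Step 2 — from the minimal polynomial, the factor (x + 1)^3 tells us the largest block for λ = -1 has size 3.
Step 3 — with total size 3, 1 blocks, and largest block 3, the block sizes (in nonincreasing order) are [3].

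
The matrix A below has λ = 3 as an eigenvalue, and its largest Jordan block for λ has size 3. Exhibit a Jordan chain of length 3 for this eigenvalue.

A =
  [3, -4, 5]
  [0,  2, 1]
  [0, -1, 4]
A Jordan chain for λ = 3 of length 3:
v_1 = (-1, 0, 0)ᵀ
v_2 = (-4, -1, -1)ᵀ
v_3 = (0, 1, 0)ᵀ

Let N = A − (3)·I. We want v_3 with N^3 v_3 = 0 but N^2 v_3 ≠ 0; then v_{j-1} := N · v_j for j = 3, …, 2.

Pick v_3 = (0, 1, 0)ᵀ.
Then v_2 = N · v_3 = (-4, -1, -1)ᵀ.
Then v_1 = N · v_2 = (-1, 0, 0)ᵀ.

Sanity check: (A − (3)·I) v_1 = (0, 0, 0)ᵀ = 0. ✓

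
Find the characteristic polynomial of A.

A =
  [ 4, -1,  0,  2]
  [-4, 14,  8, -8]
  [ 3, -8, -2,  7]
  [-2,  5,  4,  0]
x^4 - 16*x^3 + 96*x^2 - 256*x + 256

Expanding det(x·I − A) (e.g. by cofactor expansion or by noting that A is similar to its Jordan form J, which has the same characteristic polynomial as A) gives
  χ_A(x) = x^4 - 16*x^3 + 96*x^2 - 256*x + 256
which factors as (x - 4)^4. The eigenvalues (with algebraic multiplicities) are λ = 4 with multiplicity 4.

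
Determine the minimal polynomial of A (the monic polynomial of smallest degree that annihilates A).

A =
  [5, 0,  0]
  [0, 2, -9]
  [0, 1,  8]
x^2 - 10*x + 25

The characteristic polynomial is χ_A(x) = (x - 5)^3, so the eigenvalues are known. The minimal polynomial is
  m_A(x) = Π_λ (x − λ)^{k_λ}
where k_λ is the size of the *largest* Jordan block for λ (equivalently, the smallest k with (A − λI)^k v = 0 for every generalised eigenvector v of λ).

  λ = 5: largest Jordan block has size 2, contributing (x − 5)^2

So m_A(x) = (x - 5)^2 = x^2 - 10*x + 25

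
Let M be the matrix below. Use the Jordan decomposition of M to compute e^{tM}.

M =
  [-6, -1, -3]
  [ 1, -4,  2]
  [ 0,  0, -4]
e^{tM} =
  [-t*exp(-5*t) + exp(-5*t), -t*exp(-5*t), -t*exp(-5*t) - 2*exp(-4*t) + 2*exp(-5*t)]
  [t*exp(-5*t), t*exp(-5*t) + exp(-5*t), t*exp(-5*t) + exp(-4*t) - exp(-5*t)]
  [0, 0, exp(-4*t)]

Strategy: write M = P · J · P⁻¹ where J is a Jordan canonical form, so e^{tM} = P · e^{tJ} · P⁻¹, and e^{tJ} can be computed block-by-block.

M has Jordan form
J =
  [-5,  1,  0]
  [ 0, -5,  0]
  [ 0,  0, -4]
(up to reordering of blocks).

Per-block formulas:
  For a 2×2 Jordan block J_2(-5): exp(t · J_2(-5)) = e^(-5t)·(I + t·N), where N is the 2×2 nilpotent shift.
  For a 1×1 block at λ = -4: exp(t · [-4]) = [e^(-4t)].

After assembling e^{tJ} and conjugating by P, we get:

e^{tM} =
  [-t*exp(-5*t) + exp(-5*t), -t*exp(-5*t), -t*exp(-5*t) - 2*exp(-4*t) + 2*exp(-5*t)]
  [t*exp(-5*t), t*exp(-5*t) + exp(-5*t), t*exp(-5*t) + exp(-4*t) - exp(-5*t)]
  [0, 0, exp(-4*t)]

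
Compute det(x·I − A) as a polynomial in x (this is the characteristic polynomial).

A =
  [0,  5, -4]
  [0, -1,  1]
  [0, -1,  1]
x^3

Expanding det(x·I − A) (e.g. by cofactor expansion or by noting that A is similar to its Jordan form J, which has the same characteristic polynomial as A) gives
  χ_A(x) = x^3
which factors as x^3. The eigenvalues (with algebraic multiplicities) are λ = 0 with multiplicity 3.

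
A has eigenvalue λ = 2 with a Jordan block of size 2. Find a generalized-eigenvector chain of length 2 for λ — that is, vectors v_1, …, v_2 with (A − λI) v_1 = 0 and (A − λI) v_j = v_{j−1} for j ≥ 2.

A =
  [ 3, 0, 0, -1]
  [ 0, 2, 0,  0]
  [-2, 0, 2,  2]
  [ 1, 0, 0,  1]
A Jordan chain for λ = 2 of length 2:
v_1 = (1, 0, -2, 1)ᵀ
v_2 = (1, 0, 0, 0)ᵀ

Let N = A − (2)·I. We want v_2 with N^2 v_2 = 0 but N^1 v_2 ≠ 0; then v_{j-1} := N · v_j for j = 2, …, 2.

Pick v_2 = (1, 0, 0, 0)ᵀ.
Then v_1 = N · v_2 = (1, 0, -2, 1)ᵀ.

Sanity check: (A − (2)·I) v_1 = (0, 0, 0, 0)ᵀ = 0. ✓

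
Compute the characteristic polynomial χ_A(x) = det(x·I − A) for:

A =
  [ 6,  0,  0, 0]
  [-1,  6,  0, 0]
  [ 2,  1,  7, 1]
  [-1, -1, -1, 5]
x^4 - 24*x^3 + 216*x^2 - 864*x + 1296

Expanding det(x·I − A) (e.g. by cofactor expansion or by noting that A is similar to its Jordan form J, which has the same characteristic polynomial as A) gives
  χ_A(x) = x^4 - 24*x^3 + 216*x^2 - 864*x + 1296
which factors as (x - 6)^4. The eigenvalues (with algebraic multiplicities) are λ = 6 with multiplicity 4.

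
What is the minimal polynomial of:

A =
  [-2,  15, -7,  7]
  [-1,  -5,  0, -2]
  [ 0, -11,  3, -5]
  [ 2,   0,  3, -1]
x^4 + 5*x^3 + 9*x^2 + 7*x + 2

The characteristic polynomial is χ_A(x) = (x + 1)^3*(x + 2), so the eigenvalues are known. The minimal polynomial is
  m_A(x) = Π_λ (x − λ)^{k_λ}
where k_λ is the size of the *largest* Jordan block for λ (equivalently, the smallest k with (A − λI)^k v = 0 for every generalised eigenvector v of λ).

  λ = -2: largest Jordan block has size 1, contributing (x + 2)
  λ = -1: largest Jordan block has size 3, contributing (x + 1)^3

So m_A(x) = (x + 1)^3*(x + 2) = x^4 + 5*x^3 + 9*x^2 + 7*x + 2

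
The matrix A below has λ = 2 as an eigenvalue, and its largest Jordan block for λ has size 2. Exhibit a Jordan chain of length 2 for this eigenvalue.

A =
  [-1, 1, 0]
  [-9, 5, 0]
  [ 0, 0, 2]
A Jordan chain for λ = 2 of length 2:
v_1 = (-3, -9, 0)ᵀ
v_2 = (1, 0, 0)ᵀ

Let N = A − (2)·I. We want v_2 with N^2 v_2 = 0 but N^1 v_2 ≠ 0; then v_{j-1} := N · v_j for j = 2, …, 2.

Pick v_2 = (1, 0, 0)ᵀ.
Then v_1 = N · v_2 = (-3, -9, 0)ᵀ.

Sanity check: (A − (2)·I) v_1 = (0, 0, 0)ᵀ = 0. ✓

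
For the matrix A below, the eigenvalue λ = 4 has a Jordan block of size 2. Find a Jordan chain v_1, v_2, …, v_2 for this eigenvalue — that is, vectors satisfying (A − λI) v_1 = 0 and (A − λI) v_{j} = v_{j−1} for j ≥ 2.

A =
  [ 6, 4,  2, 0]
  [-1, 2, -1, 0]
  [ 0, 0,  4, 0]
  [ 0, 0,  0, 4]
A Jordan chain for λ = 4 of length 2:
v_1 = (2, -1, 0, 0)ᵀ
v_2 = (1, 0, 0, 0)ᵀ

Let N = A − (4)·I. We want v_2 with N^2 v_2 = 0 but N^1 v_2 ≠ 0; then v_{j-1} := N · v_j for j = 2, …, 2.

Pick v_2 = (1, 0, 0, 0)ᵀ.
Then v_1 = N · v_2 = (2, -1, 0, 0)ᵀ.

Sanity check: (A − (4)·I) v_1 = (0, 0, 0, 0)ᵀ = 0. ✓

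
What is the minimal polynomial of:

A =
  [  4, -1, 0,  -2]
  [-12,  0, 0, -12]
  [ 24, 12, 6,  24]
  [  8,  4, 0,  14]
x^2 - 12*x + 36

The characteristic polynomial is χ_A(x) = (x - 6)^4, so the eigenvalues are known. The minimal polynomial is
  m_A(x) = Π_λ (x − λ)^{k_λ}
where k_λ is the size of the *largest* Jordan block for λ (equivalently, the smallest k with (A − λI)^k v = 0 for every generalised eigenvector v of λ).

  λ = 6: largest Jordan block has size 2, contributing (x − 6)^2

So m_A(x) = (x - 6)^2 = x^2 - 12*x + 36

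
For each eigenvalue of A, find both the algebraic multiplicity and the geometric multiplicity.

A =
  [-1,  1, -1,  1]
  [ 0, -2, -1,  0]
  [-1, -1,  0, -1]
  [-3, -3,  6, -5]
λ = -2: alg = 4, geom = 2

Step 1 — factor the characteristic polynomial to read off the algebraic multiplicities:
  χ_A(x) = (x + 2)^4

Step 2 — compute geometric multiplicities via the rank-nullity identity g(λ) = n − rank(A − λI):
  rank(A − (-2)·I) = 2, so dim ker(A − (-2)·I) = n − 2 = 2

Summary:
  λ = -2: algebraic multiplicity = 4, geometric multiplicity = 2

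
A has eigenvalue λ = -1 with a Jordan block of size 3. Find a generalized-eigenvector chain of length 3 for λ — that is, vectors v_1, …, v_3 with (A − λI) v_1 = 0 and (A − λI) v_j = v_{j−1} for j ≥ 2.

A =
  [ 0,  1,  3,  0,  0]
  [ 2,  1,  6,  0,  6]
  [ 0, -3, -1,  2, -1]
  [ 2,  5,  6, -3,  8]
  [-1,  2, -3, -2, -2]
A Jordan chain for λ = -1 of length 3:
v_1 = (3, 0, -1, 0, 0)ᵀ
v_2 = (1, 2, 0, 2, -1)ᵀ
v_3 = (1, 0, 0, 0, 0)ᵀ

Let N = A − (-1)·I. We want v_3 with N^3 v_3 = 0 but N^2 v_3 ≠ 0; then v_{j-1} := N · v_j for j = 3, …, 2.

Pick v_3 = (1, 0, 0, 0, 0)ᵀ.
Then v_2 = N · v_3 = (1, 2, 0, 2, -1)ᵀ.
Then v_1 = N · v_2 = (3, 0, -1, 0, 0)ᵀ.

Sanity check: (A − (-1)·I) v_1 = (0, 0, 0, 0, 0)ᵀ = 0. ✓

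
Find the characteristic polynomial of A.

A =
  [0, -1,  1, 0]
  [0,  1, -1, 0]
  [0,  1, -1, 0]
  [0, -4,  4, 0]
x^4

Expanding det(x·I − A) (e.g. by cofactor expansion or by noting that A is similar to its Jordan form J, which has the same characteristic polynomial as A) gives
  χ_A(x) = x^4
which factors as x^4. The eigenvalues (with algebraic multiplicities) are λ = 0 with multiplicity 4.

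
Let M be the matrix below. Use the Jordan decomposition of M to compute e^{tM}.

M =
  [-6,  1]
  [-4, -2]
e^{tM} =
  [-2*t*exp(-4*t) + exp(-4*t), t*exp(-4*t)]
  [-4*t*exp(-4*t), 2*t*exp(-4*t) + exp(-4*t)]

Strategy: write M = P · J · P⁻¹ where J is a Jordan canonical form, so e^{tM} = P · e^{tJ} · P⁻¹, and e^{tJ} can be computed block-by-block.

M has Jordan form
J =
  [-4,  1]
  [ 0, -4]
(up to reordering of blocks).

Per-block formulas:
  For a 2×2 Jordan block J_2(-4): exp(t · J_2(-4)) = e^(-4t)·(I + t·N), where N is the 2×2 nilpotent shift.

After assembling e^{tJ} and conjugating by P, we get:

e^{tM} =
  [-2*t*exp(-4*t) + exp(-4*t), t*exp(-4*t)]
  [-4*t*exp(-4*t), 2*t*exp(-4*t) + exp(-4*t)]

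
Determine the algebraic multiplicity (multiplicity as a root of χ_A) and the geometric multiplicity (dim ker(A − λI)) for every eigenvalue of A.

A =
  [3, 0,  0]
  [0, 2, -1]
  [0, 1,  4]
λ = 3: alg = 3, geom = 2

Step 1 — factor the characteristic polynomial to read off the algebraic multiplicities:
  χ_A(x) = (x - 3)^3

Step 2 — compute geometric multiplicities via the rank-nullity identity g(λ) = n − rank(A − λI):
  rank(A − (3)·I) = 1, so dim ker(A − (3)·I) = n − 1 = 2

Summary:
  λ = 3: algebraic multiplicity = 3, geometric multiplicity = 2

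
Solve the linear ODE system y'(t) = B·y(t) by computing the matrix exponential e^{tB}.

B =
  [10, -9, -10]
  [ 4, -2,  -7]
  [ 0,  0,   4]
e^{tB} =
  [6*t*exp(4*t) + exp(4*t), -9*t*exp(4*t), 3*t^2*exp(4*t)/2 - 10*t*exp(4*t)]
  [4*t*exp(4*t), -6*t*exp(4*t) + exp(4*t), t^2*exp(4*t) - 7*t*exp(4*t)]
  [0, 0, exp(4*t)]

Strategy: write B = P · J · P⁻¹ where J is a Jordan canonical form, so e^{tB} = P · e^{tJ} · P⁻¹, and e^{tJ} can be computed block-by-block.

B has Jordan form
J =
  [4, 1, 0]
  [0, 4, 1]
  [0, 0, 4]
(up to reordering of blocks).

Per-block formulas:
  For a 3×3 Jordan block J_3(4): exp(t · J_3(4)) = e^(4t)·(I + t·N + (t^2/2)·N^2), where N is the 3×3 nilpotent shift.

After assembling e^{tJ} and conjugating by P, we get:

e^{tB} =
  [6*t*exp(4*t) + exp(4*t), -9*t*exp(4*t), 3*t^2*exp(4*t)/2 - 10*t*exp(4*t)]
  [4*t*exp(4*t), -6*t*exp(4*t) + exp(4*t), t^2*exp(4*t) - 7*t*exp(4*t)]
  [0, 0, exp(4*t)]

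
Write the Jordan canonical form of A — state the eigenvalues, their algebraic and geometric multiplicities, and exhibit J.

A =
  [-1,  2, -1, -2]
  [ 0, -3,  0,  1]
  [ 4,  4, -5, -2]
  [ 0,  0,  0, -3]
J_2(-3) ⊕ J_2(-3)

The characteristic polynomial is
  det(x·I − A) = x^4 + 12*x^3 + 54*x^2 + 108*x + 81 = (x + 3)^4

Eigenvalues and multiplicities (the geometric multiplicity of λ is n − rank(A − λI), which equals the number of Jordan blocks for λ):
  λ = -3: algebraic multiplicity = 4, geometric multiplicity = 2

Determining the block sizes for each eigenvalue:
  λ = -3: with am = 4 and gm = 2, the partition is not yet determined (e.g. several partitions of 4 into 2 parts exist). Let N = A − (-3)·I. Computing rank(N^1) = 2, rank(N^2) = 0; the number of blocks of size ≥ j is rank(N^{j−1}) − rank(N^j), giving [2, 2]. So we have 2 block(s) of size 2 → block sizes [2, 2]

Assembling the blocks gives a Jordan form
J =
  [-3,  1,  0,  0]
  [ 0, -3,  0,  0]
  [ 0,  0, -3,  1]
  [ 0,  0,  0, -3]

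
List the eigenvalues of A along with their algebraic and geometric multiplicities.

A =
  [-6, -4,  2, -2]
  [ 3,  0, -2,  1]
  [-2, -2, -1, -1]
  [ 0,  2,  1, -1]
λ = -2: alg = 4, geom = 2

Step 1 — factor the characteristic polynomial to read off the algebraic multiplicities:
  χ_A(x) = (x + 2)^4

Step 2 — compute geometric multiplicities via the rank-nullity identity g(λ) = n − rank(A − λI):
  rank(A − (-2)·I) = 2, so dim ker(A − (-2)·I) = n − 2 = 2

Summary:
  λ = -2: algebraic multiplicity = 4, geometric multiplicity = 2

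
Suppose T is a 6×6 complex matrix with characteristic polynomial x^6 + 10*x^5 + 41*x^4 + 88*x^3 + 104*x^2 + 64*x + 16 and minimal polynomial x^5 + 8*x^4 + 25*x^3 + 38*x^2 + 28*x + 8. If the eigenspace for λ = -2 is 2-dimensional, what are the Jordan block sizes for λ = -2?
Block sizes for λ = -2: [3, 1]

Step 1 — from the characteristic polynomial, algebraic multiplicity of λ = -2 is 4. From dim ker(T − (-2)·I) = 2, there are exactly 2 Jordan blocks for λ = -2.
Step 2 — from the minimal polynomial, the factor (x + 2)^3 tells us the largest block for λ = -2 has size 3.
Step 3 — with total size 4, 2 blocks, and largest block 3, the block sizes (in nonincreasing order) are [3, 1].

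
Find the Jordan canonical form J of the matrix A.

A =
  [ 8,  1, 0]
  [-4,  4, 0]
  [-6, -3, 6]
J_2(6) ⊕ J_1(6)

The characteristic polynomial is
  det(x·I − A) = x^3 - 18*x^2 + 108*x - 216 = (x - 6)^3

Eigenvalues and multiplicities (the geometric multiplicity of λ is n − rank(A − λI), which equals the number of Jordan blocks for λ):
  λ = 6: algebraic multiplicity = 3, geometric multiplicity = 2

Determining the block sizes for each eigenvalue:
  λ = 6: 2 blocks summing to 3 forces exactly one block of size 2 and the rest size 1 → block sizes [2, 1]

Assembling the blocks gives a Jordan form
J =
  [6, 1, 0]
  [0, 6, 0]
  [0, 0, 6]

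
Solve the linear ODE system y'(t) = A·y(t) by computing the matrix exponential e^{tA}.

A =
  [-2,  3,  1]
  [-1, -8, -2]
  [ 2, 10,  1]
e^{tA} =
  [t*exp(-3*t) + exp(-3*t), -t^2*exp(-3*t) + 3*t*exp(-3*t), -t^2*exp(-3*t)/2 + t*exp(-3*t)]
  [-t*exp(-3*t), t^2*exp(-3*t) - 5*t*exp(-3*t) + exp(-3*t), t^2*exp(-3*t)/2 - 2*t*exp(-3*t)]
  [2*t*exp(-3*t), -2*t^2*exp(-3*t) + 10*t*exp(-3*t), -t^2*exp(-3*t) + 4*t*exp(-3*t) + exp(-3*t)]

Strategy: write A = P · J · P⁻¹ where J is a Jordan canonical form, so e^{tA} = P · e^{tJ} · P⁻¹, and e^{tJ} can be computed block-by-block.

A has Jordan form
J =
  [-3,  1,  0]
  [ 0, -3,  1]
  [ 0,  0, -3]
(up to reordering of blocks).

Per-block formulas:
  For a 3×3 Jordan block J_3(-3): exp(t · J_3(-3)) = e^(-3t)·(I + t·N + (t^2/2)·N^2), where N is the 3×3 nilpotent shift.

After assembling e^{tJ} and conjugating by P, we get:

e^{tA} =
  [t*exp(-3*t) + exp(-3*t), -t^2*exp(-3*t) + 3*t*exp(-3*t), -t^2*exp(-3*t)/2 + t*exp(-3*t)]
  [-t*exp(-3*t), t^2*exp(-3*t) - 5*t*exp(-3*t) + exp(-3*t), t^2*exp(-3*t)/2 - 2*t*exp(-3*t)]
  [2*t*exp(-3*t), -2*t^2*exp(-3*t) + 10*t*exp(-3*t), -t^2*exp(-3*t) + 4*t*exp(-3*t) + exp(-3*t)]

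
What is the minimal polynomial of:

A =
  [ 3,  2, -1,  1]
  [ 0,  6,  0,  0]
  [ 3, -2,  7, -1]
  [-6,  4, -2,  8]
x^2 - 12*x + 36

The characteristic polynomial is χ_A(x) = (x - 6)^4, so the eigenvalues are known. The minimal polynomial is
  m_A(x) = Π_λ (x − λ)^{k_λ}
where k_λ is the size of the *largest* Jordan block for λ (equivalently, the smallest k with (A − λI)^k v = 0 for every generalised eigenvector v of λ).

  λ = 6: largest Jordan block has size 2, contributing (x − 6)^2

So m_A(x) = (x - 6)^2 = x^2 - 12*x + 36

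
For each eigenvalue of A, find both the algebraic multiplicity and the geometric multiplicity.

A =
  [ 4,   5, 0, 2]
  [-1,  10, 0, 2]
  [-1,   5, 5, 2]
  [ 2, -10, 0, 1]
λ = 5: alg = 4, geom = 3

Step 1 — factor the characteristic polynomial to read off the algebraic multiplicities:
  χ_A(x) = (x - 5)^4

Step 2 — compute geometric multiplicities via the rank-nullity identity g(λ) = n − rank(A − λI):
  rank(A − (5)·I) = 1, so dim ker(A − (5)·I) = n − 1 = 3

Summary:
  λ = 5: algebraic multiplicity = 4, geometric multiplicity = 3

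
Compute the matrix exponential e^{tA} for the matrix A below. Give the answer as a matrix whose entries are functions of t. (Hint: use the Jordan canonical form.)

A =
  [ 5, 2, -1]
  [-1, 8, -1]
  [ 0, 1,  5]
e^{tA} =
  [-t^2*exp(6*t)/2 - t*exp(6*t) + exp(6*t), t^2*exp(6*t)/2 + 2*t*exp(6*t), -t*exp(6*t)]
  [-t^2*exp(6*t)/2 - t*exp(6*t), t^2*exp(6*t)/2 + 2*t*exp(6*t) + exp(6*t), -t*exp(6*t)]
  [-t^2*exp(6*t)/2, t^2*exp(6*t)/2 + t*exp(6*t), -t*exp(6*t) + exp(6*t)]

Strategy: write A = P · J · P⁻¹ where J is a Jordan canonical form, so e^{tA} = P · e^{tJ} · P⁻¹, and e^{tJ} can be computed block-by-block.

A has Jordan form
J =
  [6, 1, 0]
  [0, 6, 1]
  [0, 0, 6]
(up to reordering of blocks).

Per-block formulas:
  For a 3×3 Jordan block J_3(6): exp(t · J_3(6)) = e^(6t)·(I + t·N + (t^2/2)·N^2), where N is the 3×3 nilpotent shift.

After assembling e^{tJ} and conjugating by P, we get:

e^{tA} =
  [-t^2*exp(6*t)/2 - t*exp(6*t) + exp(6*t), t^2*exp(6*t)/2 + 2*t*exp(6*t), -t*exp(6*t)]
  [-t^2*exp(6*t)/2 - t*exp(6*t), t^2*exp(6*t)/2 + 2*t*exp(6*t) + exp(6*t), -t*exp(6*t)]
  [-t^2*exp(6*t)/2, t^2*exp(6*t)/2 + t*exp(6*t), -t*exp(6*t) + exp(6*t)]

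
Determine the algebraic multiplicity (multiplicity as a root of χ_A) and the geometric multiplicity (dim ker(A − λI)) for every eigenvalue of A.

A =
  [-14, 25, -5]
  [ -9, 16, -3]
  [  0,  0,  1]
λ = 1: alg = 3, geom = 2

Step 1 — factor the characteristic polynomial to read off the algebraic multiplicities:
  χ_A(x) = (x - 1)^3

Step 2 — compute geometric multiplicities via the rank-nullity identity g(λ) = n − rank(A − λI):
  rank(A − (1)·I) = 1, so dim ker(A − (1)·I) = n − 1 = 2

Summary:
  λ = 1: algebraic multiplicity = 3, geometric multiplicity = 2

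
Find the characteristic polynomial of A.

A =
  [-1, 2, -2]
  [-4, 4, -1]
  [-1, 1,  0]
x^3 - 3*x^2 + 3*x - 1

Expanding det(x·I − A) (e.g. by cofactor expansion or by noting that A is similar to its Jordan form J, which has the same characteristic polynomial as A) gives
  χ_A(x) = x^3 - 3*x^2 + 3*x - 1
which factors as (x - 1)^3. The eigenvalues (with algebraic multiplicities) are λ = 1 with multiplicity 3.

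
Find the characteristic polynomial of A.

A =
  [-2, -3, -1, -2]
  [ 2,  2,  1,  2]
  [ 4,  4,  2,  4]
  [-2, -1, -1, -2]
x^4

Expanding det(x·I − A) (e.g. by cofactor expansion or by noting that A is similar to its Jordan form J, which has the same characteristic polynomial as A) gives
  χ_A(x) = x^4
which factors as x^4. The eigenvalues (with algebraic multiplicities) are λ = 0 with multiplicity 4.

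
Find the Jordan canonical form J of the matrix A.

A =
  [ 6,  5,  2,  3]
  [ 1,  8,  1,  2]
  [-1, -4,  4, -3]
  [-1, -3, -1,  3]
J_3(5) ⊕ J_1(6)

The characteristic polynomial is
  det(x·I − A) = x^4 - 21*x^3 + 165*x^2 - 575*x + 750 = (x - 6)*(x - 5)^3

Eigenvalues and multiplicities (the geometric multiplicity of λ is n − rank(A − λI), which equals the number of Jordan blocks for λ):
  λ = 5: algebraic multiplicity = 3, geometric multiplicity = 1
  λ = 6: algebraic multiplicity = 1, geometric multiplicity = 1

Determining the block sizes for each eigenvalue:
  λ = 5: one block (gm = 1), so the single block has size am = 3 → block sizes [3]
  λ = 6: one block (gm = 1), so the single block has size am = 1 → block sizes [1]

Assembling the blocks gives a Jordan form
J =
  [5, 1, 0, 0]
  [0, 5, 1, 0]
  [0, 0, 5, 0]
  [0, 0, 0, 6]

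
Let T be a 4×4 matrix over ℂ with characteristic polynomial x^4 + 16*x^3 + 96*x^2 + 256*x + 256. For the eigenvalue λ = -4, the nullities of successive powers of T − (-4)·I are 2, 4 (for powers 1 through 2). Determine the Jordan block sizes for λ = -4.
Block sizes for λ = -4: [2, 2]

From the dimensions of kernels of powers, the number of Jordan blocks of size at least j is d_j − d_{j−1} where d_j = dim ker(N^j) (with d_0 = 0). Computing the differences gives [2, 2].
The number of blocks of size exactly k is (#blocks of size ≥ k) − (#blocks of size ≥ k + 1), so the partition is: 2 block(s) of size 2.
In nonincreasing order the block sizes are [2, 2].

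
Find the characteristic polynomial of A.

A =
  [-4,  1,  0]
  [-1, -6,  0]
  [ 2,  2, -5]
x^3 + 15*x^2 + 75*x + 125

Expanding det(x·I − A) (e.g. by cofactor expansion or by noting that A is similar to its Jordan form J, which has the same characteristic polynomial as A) gives
  χ_A(x) = x^3 + 15*x^2 + 75*x + 125
which factors as (x + 5)^3. The eigenvalues (with algebraic multiplicities) are λ = -5 with multiplicity 3.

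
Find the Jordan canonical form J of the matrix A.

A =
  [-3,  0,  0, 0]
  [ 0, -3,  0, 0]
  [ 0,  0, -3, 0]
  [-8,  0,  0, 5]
J_1(-3) ⊕ J_1(-3) ⊕ J_1(-3) ⊕ J_1(5)

The characteristic polynomial is
  det(x·I − A) = x^4 + 4*x^3 - 18*x^2 - 108*x - 135 = (x - 5)*(x + 3)^3

Eigenvalues and multiplicities (the geometric multiplicity of λ is n − rank(A − λI), which equals the number of Jordan blocks for λ):
  λ = -3: algebraic multiplicity = 3, geometric multiplicity = 3
  λ = 5: algebraic multiplicity = 1, geometric multiplicity = 1

Determining the block sizes for each eigenvalue:
  λ = -3: gm = am = 3, so every block has size 1 → block sizes [1, 1, 1]
  λ = 5: one block (gm = 1), so the single block has size am = 1 → block sizes [1]

Assembling the blocks gives a Jordan form
J =
  [-3,  0,  0, 0]
  [ 0, -3,  0, 0]
  [ 0,  0, -3, 0]
  [ 0,  0,  0, 5]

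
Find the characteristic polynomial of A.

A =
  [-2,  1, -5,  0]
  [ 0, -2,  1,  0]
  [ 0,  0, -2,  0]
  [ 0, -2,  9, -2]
x^4 + 8*x^3 + 24*x^2 + 32*x + 16

Expanding det(x·I − A) (e.g. by cofactor expansion or by noting that A is similar to its Jordan form J, which has the same characteristic polynomial as A) gives
  χ_A(x) = x^4 + 8*x^3 + 24*x^2 + 32*x + 16
which factors as (x + 2)^4. The eigenvalues (with algebraic multiplicities) are λ = -2 with multiplicity 4.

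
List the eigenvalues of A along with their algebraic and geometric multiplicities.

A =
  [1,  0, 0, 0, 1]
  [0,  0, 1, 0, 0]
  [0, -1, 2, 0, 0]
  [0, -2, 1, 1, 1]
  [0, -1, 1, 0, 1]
λ = 1: alg = 5, geom = 2

Step 1 — factor the characteristic polynomial to read off the algebraic multiplicities:
  χ_A(x) = (x - 1)^5

Step 2 — compute geometric multiplicities via the rank-nullity identity g(λ) = n − rank(A − λI):
  rank(A − (1)·I) = 3, so dim ker(A − (1)·I) = n − 3 = 2

Summary:
  λ = 1: algebraic multiplicity = 5, geometric multiplicity = 2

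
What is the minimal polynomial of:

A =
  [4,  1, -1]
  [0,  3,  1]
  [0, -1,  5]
x^2 - 8*x + 16

The characteristic polynomial is χ_A(x) = (x - 4)^3, so the eigenvalues are known. The minimal polynomial is
  m_A(x) = Π_λ (x − λ)^{k_λ}
where k_λ is the size of the *largest* Jordan block for λ (equivalently, the smallest k with (A − λI)^k v = 0 for every generalised eigenvector v of λ).

  λ = 4: largest Jordan block has size 2, contributing (x − 4)^2

So m_A(x) = (x - 4)^2 = x^2 - 8*x + 16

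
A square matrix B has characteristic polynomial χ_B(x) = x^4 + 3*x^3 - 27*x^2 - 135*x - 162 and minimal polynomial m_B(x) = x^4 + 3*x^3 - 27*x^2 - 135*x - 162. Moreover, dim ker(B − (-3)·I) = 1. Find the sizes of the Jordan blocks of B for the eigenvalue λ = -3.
Block sizes for λ = -3: [3]

Step 1 — from the characteristic polynomial, algebraic multiplicity of λ = -3 is 3. From dim ker(B − (-3)·I) = 1, there are exactly 1 Jordan blocks for λ = -3.
Step 2 — from the minimal polynomial, the factor (x + 3)^3 tells us the largest block for λ = -3 has size 3.
Step 3 — with total size 3, 1 blocks, and largest block 3, the block sizes (in nonincreasing order) are [3].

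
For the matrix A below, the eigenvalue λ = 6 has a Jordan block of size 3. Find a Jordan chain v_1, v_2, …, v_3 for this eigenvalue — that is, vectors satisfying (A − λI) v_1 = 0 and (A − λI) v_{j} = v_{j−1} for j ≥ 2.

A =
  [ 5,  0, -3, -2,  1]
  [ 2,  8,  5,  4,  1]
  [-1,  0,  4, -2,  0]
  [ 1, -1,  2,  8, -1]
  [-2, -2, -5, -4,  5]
A Jordan chain for λ = 6 of length 3:
v_1 = (0, -1, 1, -1, 1)ᵀ
v_2 = (-1, 2, -1, 1, -2)ᵀ
v_3 = (1, 0, 0, 0, 0)ᵀ

Let N = A − (6)·I. We want v_3 with N^3 v_3 = 0 but N^2 v_3 ≠ 0; then v_{j-1} := N · v_j for j = 3, …, 2.

Pick v_3 = (1, 0, 0, 0, 0)ᵀ.
Then v_2 = N · v_3 = (-1, 2, -1, 1, -2)ᵀ.
Then v_1 = N · v_2 = (0, -1, 1, -1, 1)ᵀ.

Sanity check: (A − (6)·I) v_1 = (0, 0, 0, 0, 0)ᵀ = 0. ✓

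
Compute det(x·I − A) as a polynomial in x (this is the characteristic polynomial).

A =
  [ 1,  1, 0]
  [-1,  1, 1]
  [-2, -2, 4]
x^3 - 6*x^2 + 12*x - 8

Expanding det(x·I − A) (e.g. by cofactor expansion or by noting that A is similar to its Jordan form J, which has the same characteristic polynomial as A) gives
  χ_A(x) = x^3 - 6*x^2 + 12*x - 8
which factors as (x - 2)^3. The eigenvalues (with algebraic multiplicities) are λ = 2 with multiplicity 3.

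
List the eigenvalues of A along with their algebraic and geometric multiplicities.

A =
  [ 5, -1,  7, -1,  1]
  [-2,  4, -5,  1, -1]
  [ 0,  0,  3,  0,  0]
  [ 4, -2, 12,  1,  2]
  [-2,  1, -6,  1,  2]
λ = 3: alg = 5, geom = 3

Step 1 — factor the characteristic polynomial to read off the algebraic multiplicities:
  χ_A(x) = (x - 3)^5

Step 2 — compute geometric multiplicities via the rank-nullity identity g(λ) = n − rank(A − λI):
  rank(A − (3)·I) = 2, so dim ker(A − (3)·I) = n − 2 = 3

Summary:
  λ = 3: algebraic multiplicity = 5, geometric multiplicity = 3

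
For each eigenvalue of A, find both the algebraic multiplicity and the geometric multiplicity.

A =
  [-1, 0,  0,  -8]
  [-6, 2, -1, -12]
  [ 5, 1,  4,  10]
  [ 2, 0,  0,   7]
λ = 3: alg = 4, geom = 2

Step 1 — factor the characteristic polynomial to read off the algebraic multiplicities:
  χ_A(x) = (x - 3)^4

Step 2 — compute geometric multiplicities via the rank-nullity identity g(λ) = n − rank(A − λI):
  rank(A − (3)·I) = 2, so dim ker(A − (3)·I) = n − 2 = 2

Summary:
  λ = 3: algebraic multiplicity = 4, geometric multiplicity = 2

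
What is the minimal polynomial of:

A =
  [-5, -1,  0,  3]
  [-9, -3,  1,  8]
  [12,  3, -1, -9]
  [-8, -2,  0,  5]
x^3 + 3*x^2 + 3*x + 1

The characteristic polynomial is χ_A(x) = (x + 1)^4, so the eigenvalues are known. The minimal polynomial is
  m_A(x) = Π_λ (x − λ)^{k_λ}
where k_λ is the size of the *largest* Jordan block for λ (equivalently, the smallest k with (A − λI)^k v = 0 for every generalised eigenvector v of λ).

  λ = -1: largest Jordan block has size 3, contributing (x + 1)^3

So m_A(x) = (x + 1)^3 = x^3 + 3*x^2 + 3*x + 1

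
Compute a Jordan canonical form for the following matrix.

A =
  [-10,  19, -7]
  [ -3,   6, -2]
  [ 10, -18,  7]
J_3(1)

The characteristic polynomial is
  det(x·I − A) = x^3 - 3*x^2 + 3*x - 1 = (x - 1)^3

Eigenvalues and multiplicities (the geometric multiplicity of λ is n − rank(A − λI), which equals the number of Jordan blocks for λ):
  λ = 1: algebraic multiplicity = 3, geometric multiplicity = 1

Determining the block sizes for each eigenvalue:
  λ = 1: one block (gm = 1), so the single block has size am = 3 → block sizes [3]

Assembling the blocks gives a Jordan form
J =
  [1, 1, 0]
  [0, 1, 1]
  [0, 0, 1]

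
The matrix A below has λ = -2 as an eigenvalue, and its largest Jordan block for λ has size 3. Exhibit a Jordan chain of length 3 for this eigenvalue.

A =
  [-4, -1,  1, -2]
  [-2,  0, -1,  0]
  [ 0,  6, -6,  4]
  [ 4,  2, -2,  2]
A Jordan chain for λ = -2 of length 3:
v_1 = (-2, 0, 4, 4)ᵀ
v_2 = (-2, -2, 0, 4)ᵀ
v_3 = (1, 0, 0, 0)ᵀ

Let N = A − (-2)·I. We want v_3 with N^3 v_3 = 0 but N^2 v_3 ≠ 0; then v_{j-1} := N · v_j for j = 3, …, 2.

Pick v_3 = (1, 0, 0, 0)ᵀ.
Then v_2 = N · v_3 = (-2, -2, 0, 4)ᵀ.
Then v_1 = N · v_2 = (-2, 0, 4, 4)ᵀ.

Sanity check: (A − (-2)·I) v_1 = (0, 0, 0, 0)ᵀ = 0. ✓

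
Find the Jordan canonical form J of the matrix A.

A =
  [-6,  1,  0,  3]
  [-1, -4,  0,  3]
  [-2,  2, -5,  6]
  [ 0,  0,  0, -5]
J_2(-5) ⊕ J_1(-5) ⊕ J_1(-5)

The characteristic polynomial is
  det(x·I − A) = x^4 + 20*x^3 + 150*x^2 + 500*x + 625 = (x + 5)^4

Eigenvalues and multiplicities (the geometric multiplicity of λ is n − rank(A − λI), which equals the number of Jordan blocks for λ):
  λ = -5: algebraic multiplicity = 4, geometric multiplicity = 3

Determining the block sizes for each eigenvalue:
  λ = -5: 3 blocks summing to 4 forces exactly one block of size 2 and the rest size 1 → block sizes [2, 1, 1]

Assembling the blocks gives a Jordan form
J =
  [-5,  1,  0,  0]
  [ 0, -5,  0,  0]
  [ 0,  0, -5,  0]
  [ 0,  0,  0, -5]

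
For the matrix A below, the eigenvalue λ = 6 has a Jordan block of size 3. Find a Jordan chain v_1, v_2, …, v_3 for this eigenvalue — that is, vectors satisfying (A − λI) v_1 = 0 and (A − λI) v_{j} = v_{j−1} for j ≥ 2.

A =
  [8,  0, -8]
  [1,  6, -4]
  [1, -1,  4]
A Jordan chain for λ = 6 of length 3:
v_1 = (-4, -2, -1)ᵀ
v_2 = (2, 1, 1)ᵀ
v_3 = (1, 0, 0)ᵀ

Let N = A − (6)·I. We want v_3 with N^3 v_3 = 0 but N^2 v_3 ≠ 0; then v_{j-1} := N · v_j for j = 3, …, 2.

Pick v_3 = (1, 0, 0)ᵀ.
Then v_2 = N · v_3 = (2, 1, 1)ᵀ.
Then v_1 = N · v_2 = (-4, -2, -1)ᵀ.

Sanity check: (A − (6)·I) v_1 = (0, 0, 0)ᵀ = 0. ✓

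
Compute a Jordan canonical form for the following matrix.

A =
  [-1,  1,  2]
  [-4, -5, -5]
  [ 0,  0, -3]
J_3(-3)

The characteristic polynomial is
  det(x·I − A) = x^3 + 9*x^2 + 27*x + 27 = (x + 3)^3

Eigenvalues and multiplicities (the geometric multiplicity of λ is n − rank(A − λI), which equals the number of Jordan blocks for λ):
  λ = -3: algebraic multiplicity = 3, geometric multiplicity = 1

Determining the block sizes for each eigenvalue:
  λ = -3: one block (gm = 1), so the single block has size am = 3 → block sizes [3]

Assembling the blocks gives a Jordan form
J =
  [-3,  1,  0]
  [ 0, -3,  1]
  [ 0,  0, -3]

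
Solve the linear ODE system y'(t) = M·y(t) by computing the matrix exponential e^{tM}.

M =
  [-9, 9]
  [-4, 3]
e^{tM} =
  [-6*t*exp(-3*t) + exp(-3*t), 9*t*exp(-3*t)]
  [-4*t*exp(-3*t), 6*t*exp(-3*t) + exp(-3*t)]

Strategy: write M = P · J · P⁻¹ where J is a Jordan canonical form, so e^{tM} = P · e^{tJ} · P⁻¹, and e^{tJ} can be computed block-by-block.

M has Jordan form
J =
  [-3,  1]
  [ 0, -3]
(up to reordering of blocks).

Per-block formulas:
  For a 2×2 Jordan block J_2(-3): exp(t · J_2(-3)) = e^(-3t)·(I + t·N), where N is the 2×2 nilpotent shift.

After assembling e^{tJ} and conjugating by P, we get:

e^{tM} =
  [-6*t*exp(-3*t) + exp(-3*t), 9*t*exp(-3*t)]
  [-4*t*exp(-3*t), 6*t*exp(-3*t) + exp(-3*t)]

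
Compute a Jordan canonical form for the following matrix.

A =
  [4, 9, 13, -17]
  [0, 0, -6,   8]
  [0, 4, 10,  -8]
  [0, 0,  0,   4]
J_2(4) ⊕ J_1(4) ⊕ J_1(6)

The characteristic polynomial is
  det(x·I − A) = x^4 - 18*x^3 + 120*x^2 - 352*x + 384 = (x - 6)*(x - 4)^3

Eigenvalues and multiplicities (the geometric multiplicity of λ is n − rank(A − λI), which equals the number of Jordan blocks for λ):
  λ = 4: algebraic multiplicity = 3, geometric multiplicity = 2
  λ = 6: algebraic multiplicity = 1, geometric multiplicity = 1

Determining the block sizes for each eigenvalue:
  λ = 4: 2 blocks summing to 3 forces exactly one block of size 2 and the rest size 1 → block sizes [2, 1]
  λ = 6: one block (gm = 1), so the single block has size am = 1 → block sizes [1]

Assembling the blocks gives a Jordan form
J =
  [4, 1, 0, 0]
  [0, 4, 0, 0]
  [0, 0, 4, 0]
  [0, 0, 0, 6]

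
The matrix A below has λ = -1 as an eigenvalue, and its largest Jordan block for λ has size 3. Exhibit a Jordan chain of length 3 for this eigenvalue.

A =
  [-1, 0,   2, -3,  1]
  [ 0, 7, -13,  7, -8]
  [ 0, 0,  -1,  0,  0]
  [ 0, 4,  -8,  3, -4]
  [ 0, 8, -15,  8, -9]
A Jordan chain for λ = -1 of length 3:
v_1 = (1, 0, 0, 0, 0)ᵀ
v_2 = (-4, 1, 0, 0, 1)ᵀ
v_3 = (0, 0, 1, 2, 0)ᵀ

Let N = A − (-1)·I. We want v_3 with N^3 v_3 = 0 but N^2 v_3 ≠ 0; then v_{j-1} := N · v_j for j = 3, …, 2.

Pick v_3 = (0, 0, 1, 2, 0)ᵀ.
Then v_2 = N · v_3 = (-4, 1, 0, 0, 1)ᵀ.
Then v_1 = N · v_2 = (1, 0, 0, 0, 0)ᵀ.

Sanity check: (A − (-1)·I) v_1 = (0, 0, 0, 0, 0)ᵀ = 0. ✓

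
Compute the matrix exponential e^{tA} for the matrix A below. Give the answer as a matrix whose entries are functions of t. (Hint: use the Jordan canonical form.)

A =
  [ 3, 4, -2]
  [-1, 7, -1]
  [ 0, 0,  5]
e^{tA} =
  [-2*t*exp(5*t) + exp(5*t), 4*t*exp(5*t), -2*t*exp(5*t)]
  [-t*exp(5*t), 2*t*exp(5*t) + exp(5*t), -t*exp(5*t)]
  [0, 0, exp(5*t)]

Strategy: write A = P · J · P⁻¹ where J is a Jordan canonical form, so e^{tA} = P · e^{tJ} · P⁻¹, and e^{tJ} can be computed block-by-block.

A has Jordan form
J =
  [5, 1, 0]
  [0, 5, 0]
  [0, 0, 5]
(up to reordering of blocks).

Per-block formulas:
  For a 1×1 block at λ = 5: exp(t · [5]) = [e^(5t)].
  For a 2×2 Jordan block J_2(5): exp(t · J_2(5)) = e^(5t)·(I + t·N), where N is the 2×2 nilpotent shift.

After assembling e^{tJ} and conjugating by P, we get:

e^{tA} =
  [-2*t*exp(5*t) + exp(5*t), 4*t*exp(5*t), -2*t*exp(5*t)]
  [-t*exp(5*t), 2*t*exp(5*t) + exp(5*t), -t*exp(5*t)]
  [0, 0, exp(5*t)]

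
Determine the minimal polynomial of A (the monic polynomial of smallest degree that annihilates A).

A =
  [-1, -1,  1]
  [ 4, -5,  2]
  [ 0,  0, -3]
x^2 + 6*x + 9

The characteristic polynomial is χ_A(x) = (x + 3)^3, so the eigenvalues are known. The minimal polynomial is
  m_A(x) = Π_λ (x − λ)^{k_λ}
where k_λ is the size of the *largest* Jordan block for λ (equivalently, the smallest k with (A − λI)^k v = 0 for every generalised eigenvector v of λ).

  λ = -3: largest Jordan block has size 2, contributing (x + 3)^2

So m_A(x) = (x + 3)^2 = x^2 + 6*x + 9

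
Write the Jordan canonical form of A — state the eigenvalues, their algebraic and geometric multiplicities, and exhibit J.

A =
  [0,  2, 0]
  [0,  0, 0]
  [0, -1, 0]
J_2(0) ⊕ J_1(0)

The characteristic polynomial is
  det(x·I − A) = x^3

Eigenvalues and multiplicities (the geometric multiplicity of λ is n − rank(A − λI), which equals the number of Jordan blocks for λ):
  λ = 0: algebraic multiplicity = 3, geometric multiplicity = 2

Determining the block sizes for each eigenvalue:
  λ = 0: 2 blocks summing to 3 forces exactly one block of size 2 and the rest size 1 → block sizes [2, 1]

Assembling the blocks gives a Jordan form
J =
  [0, 1, 0]
  [0, 0, 0]
  [0, 0, 0]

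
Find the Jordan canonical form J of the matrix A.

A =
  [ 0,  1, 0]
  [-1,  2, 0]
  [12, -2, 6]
J_2(1) ⊕ J_1(6)

The characteristic polynomial is
  det(x·I − A) = x^3 - 8*x^2 + 13*x - 6 = (x - 6)*(x - 1)^2

Eigenvalues and multiplicities (the geometric multiplicity of λ is n − rank(A − λI), which equals the number of Jordan blocks for λ):
  λ = 1: algebraic multiplicity = 2, geometric multiplicity = 1
  λ = 6: algebraic multiplicity = 1, geometric multiplicity = 1

Determining the block sizes for each eigenvalue:
  λ = 1: one block (gm = 1), so the single block has size am = 2 → block sizes [2]
  λ = 6: one block (gm = 1), so the single block has size am = 1 → block sizes [1]

Assembling the blocks gives a Jordan form
J =
  [1, 1, 0]
  [0, 1, 0]
  [0, 0, 6]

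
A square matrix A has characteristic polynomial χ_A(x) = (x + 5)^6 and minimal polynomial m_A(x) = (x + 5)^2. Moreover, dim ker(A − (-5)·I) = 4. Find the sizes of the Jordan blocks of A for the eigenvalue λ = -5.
Block sizes for λ = -5: [2, 2, 1, 1]

Step 1 — from the characteristic polynomial, algebraic multiplicity of λ = -5 is 6. From dim ker(A − (-5)·I) = 4, there are exactly 4 Jordan blocks for λ = -5.
Step 2 — from the minimal polynomial, the factor (x + 5)^2 tells us the largest block for λ = -5 has size 2.
Step 3 — with total size 6, 4 blocks, and largest block 2, the block sizes (in nonincreasing order) are [2, 2, 1, 1].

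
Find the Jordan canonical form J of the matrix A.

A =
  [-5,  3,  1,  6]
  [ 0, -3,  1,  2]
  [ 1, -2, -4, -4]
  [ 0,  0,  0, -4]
J_3(-4) ⊕ J_1(-4)

The characteristic polynomial is
  det(x·I − A) = x^4 + 16*x^3 + 96*x^2 + 256*x + 256 = (x + 4)^4

Eigenvalues and multiplicities (the geometric multiplicity of λ is n − rank(A − λI), which equals the number of Jordan blocks for λ):
  λ = -4: algebraic multiplicity = 4, geometric multiplicity = 2

Determining the block sizes for each eigenvalue:
  λ = -4: with am = 4 and gm = 2, the partition is not yet determined (e.g. several partitions of 4 into 2 parts exist). Let N = A − (-4)·I. Computing rank(N^1) = 2, rank(N^2) = 1, rank(N^3) = 0; the number of blocks of size ≥ j is rank(N^{j−1}) − rank(N^j), giving [2, 1, 1]. So we have 1 block(s) of size 3, 1 block(s) of size 1 → block sizes [3, 1]

Assembling the blocks gives a Jordan form
J =
  [-4,  1,  0,  0]
  [ 0, -4,  1,  0]
  [ 0,  0, -4,  0]
  [ 0,  0,  0, -4]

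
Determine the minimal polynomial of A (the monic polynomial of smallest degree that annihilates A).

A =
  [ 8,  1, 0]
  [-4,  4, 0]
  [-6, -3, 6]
x^2 - 12*x + 36

The characteristic polynomial is χ_A(x) = (x - 6)^3, so the eigenvalues are known. The minimal polynomial is
  m_A(x) = Π_λ (x − λ)^{k_λ}
where k_λ is the size of the *largest* Jordan block for λ (equivalently, the smallest k with (A − λI)^k v = 0 for every generalised eigenvector v of λ).

  λ = 6: largest Jordan block has size 2, contributing (x − 6)^2

So m_A(x) = (x - 6)^2 = x^2 - 12*x + 36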